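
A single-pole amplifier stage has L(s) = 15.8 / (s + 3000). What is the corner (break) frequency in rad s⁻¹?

3000 rad s⁻¹

The single real pole at s = −3000 gives a corner at ω = 3000 rad s⁻¹.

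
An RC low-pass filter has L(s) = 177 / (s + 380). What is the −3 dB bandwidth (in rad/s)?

For a single-pole low-pass, the −3 dB point is at the pole: ω = 380 rad/s.

380 rad/s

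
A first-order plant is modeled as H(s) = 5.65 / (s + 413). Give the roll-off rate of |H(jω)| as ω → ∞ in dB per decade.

With 0 zeros and 1 pole, the high-frequency asymptotic slope is 20 × (0 − 1) = -20 dB/decade.

-20 dB/decade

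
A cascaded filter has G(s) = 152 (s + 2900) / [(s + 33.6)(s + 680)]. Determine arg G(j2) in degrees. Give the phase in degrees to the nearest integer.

-4 deg

∠(j2 + 2900) = arctan(2/2900) = 0.04°
∠(j2 + 33.6) = arctan(2/33.6) = 3.41°
∠(j2 + 680) = arctan(2/680) = 0.17°
∠G(j2) = 0.04° − (3.41° + 0.17°) = -3.54°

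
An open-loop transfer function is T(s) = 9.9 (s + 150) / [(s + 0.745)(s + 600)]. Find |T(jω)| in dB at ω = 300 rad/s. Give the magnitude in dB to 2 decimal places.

|j300 + 150| = √(300² + 150²) = 335.4
|j300 + 0.745| = √(300² + 0.745²) = 300
|j300 + 600| = √(300² + 600²) = 670.8
|T(j300)| = 9.9 × 335.4 / (300 × 670.8) = 0.0165
20 log₁₀(0.0165) = -35.650 dB

-35.65 dB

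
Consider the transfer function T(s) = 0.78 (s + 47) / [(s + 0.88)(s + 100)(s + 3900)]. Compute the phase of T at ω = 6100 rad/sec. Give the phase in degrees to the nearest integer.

-147°

∠(j6100 + 47) = arctan(6100/47) = 89.56°
∠(j6100 + 0.88) = arctan(6100/0.88) = 89.99°
∠(j6100 + 100) = arctan(6100/100) = 89.06°
∠(j6100 + 3900) = arctan(6100/3900) = 57.41°
∠T(j6100) = 89.56° − (89.99° + 89.06° + 57.41°) = -146.90°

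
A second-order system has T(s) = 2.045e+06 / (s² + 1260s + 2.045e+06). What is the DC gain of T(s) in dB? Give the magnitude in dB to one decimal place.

T(0) = 2.045e+06 / 2.045e+06 = 1
20 log₁₀(1) = 0.00 dB

0.0 dB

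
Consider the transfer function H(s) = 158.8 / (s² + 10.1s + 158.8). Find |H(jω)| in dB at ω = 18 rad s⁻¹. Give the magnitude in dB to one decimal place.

|(j18)² + 10.1(j18) + 158.8| = |-165.2 + j181.8| = 245.6
|H(j18)| = 158.8 / 245.6 = 0.64646
20 log₁₀(0.64646) = -3.79 dB

-3.8 dB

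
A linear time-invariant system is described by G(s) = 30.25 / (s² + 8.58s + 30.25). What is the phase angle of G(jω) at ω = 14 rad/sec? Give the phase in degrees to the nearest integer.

∠[(j14)² + 8.58(j14) + 30.25] = ∠[-165.75 + j120.12] = 144.07°
∠G(j14) = −144.07° = -144.07°

-144°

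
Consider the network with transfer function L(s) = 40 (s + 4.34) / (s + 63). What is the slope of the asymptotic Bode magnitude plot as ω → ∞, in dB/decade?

0 dB/decade

With 1 zero and 1 pole, the high-frequency asymptotic slope is 20 × (1 − 1) = 0 dB/decade.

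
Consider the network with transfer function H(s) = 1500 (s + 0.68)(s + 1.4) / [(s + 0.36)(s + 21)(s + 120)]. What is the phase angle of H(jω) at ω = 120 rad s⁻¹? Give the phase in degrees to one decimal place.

-35.9°

∠(j120 + 0.68) = arctan(120/0.68) = 89.68°
∠(j120 + 1.4) = arctan(120/1.4) = 89.33°
∠(j120 + 0.36) = arctan(120/0.36) = 89.83°
∠(j120 + 21) = arctan(120/21) = 80.07°
∠(j120 + 120) = arctan(120/120) = 45.00°
∠H(j120) = 89.68° + 89.33° − (89.83° + 80.07° + 45.00°) = -35.89°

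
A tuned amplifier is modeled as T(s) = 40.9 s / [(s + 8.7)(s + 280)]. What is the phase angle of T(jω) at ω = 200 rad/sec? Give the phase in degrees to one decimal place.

-33.0°

∠(j200) = 90.00°
∠(j200 + 8.7) = arctan(200/8.7) = 87.51°
∠(j200 + 280) = arctan(200/280) = 35.54°
∠T(j200) = 90.00° − (87.51° + 35.54°) = -33.05°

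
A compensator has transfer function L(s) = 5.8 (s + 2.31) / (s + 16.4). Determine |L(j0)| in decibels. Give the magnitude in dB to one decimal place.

L(0) = 5.8 × 2.31 / 16.4 = 0.81695
20 log₁₀(0.81695) = -1.76 dB

-1.8 dB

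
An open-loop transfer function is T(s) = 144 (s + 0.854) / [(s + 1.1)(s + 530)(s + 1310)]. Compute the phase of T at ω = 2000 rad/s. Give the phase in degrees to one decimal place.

∠(j2000 + 0.854) = arctan(2000/0.854) = 89.98°
∠(j2000 + 1.1) = arctan(2000/1.1) = 89.97°
∠(j2000 + 530) = arctan(2000/530) = 75.16°
∠(j2000 + 1310) = arctan(2000/1310) = 56.78°
∠T(j2000) = 89.98° − (89.97° + 75.16° + 56.78°) = -131.93°

-131.9 deg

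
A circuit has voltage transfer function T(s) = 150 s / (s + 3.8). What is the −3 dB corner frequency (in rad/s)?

3.8 rad/s

For a single-pole high-pass, the −3 dB point is at the pole: ω = 3.8 rad/s.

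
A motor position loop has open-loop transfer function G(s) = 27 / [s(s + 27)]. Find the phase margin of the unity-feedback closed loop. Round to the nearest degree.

Gain crossover: |G(jω)| = 1 at ω ≈ 0.999 rad/s.
∠G(j0.999) = −90° − arctan(0.999/27) ≈ -92.12°
PM = 180° + (-92.12°) = 87.88°

88°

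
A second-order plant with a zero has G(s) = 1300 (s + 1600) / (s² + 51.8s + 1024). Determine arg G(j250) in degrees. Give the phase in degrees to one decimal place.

-159.2°

∠(j250 + 1600) = arctan(250/1600) = 8.88°
∠[(j250)² + 51.8(j250) + 1024] = ∠[-61476 + j12950] = 168.10°
∠G(j250) = 8.88° − 168.10° = -159.22°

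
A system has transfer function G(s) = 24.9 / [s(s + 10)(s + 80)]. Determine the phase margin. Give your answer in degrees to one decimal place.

Gain crossover: |G(jω)| = 1 at ω ≈ 0.0311 rad/s.
∠G(j0.0311) = −90° − arctan(0.0311/10) − arctan(0.0311/80) ≈ -90.20°
PM = 180° + (-90.20°) = 89.80°

89.8 deg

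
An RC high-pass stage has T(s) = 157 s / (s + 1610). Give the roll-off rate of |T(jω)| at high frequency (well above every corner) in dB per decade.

0 dB/decade

With 1 zero and 1 pole, the high-frequency asymptotic slope is 20 × (1 − 1) = 0 dB/decade.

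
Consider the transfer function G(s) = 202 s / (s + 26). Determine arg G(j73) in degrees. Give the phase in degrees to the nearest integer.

∠(j73) = 90.00°
∠(j73 + 26) = arctan(73/26) = 70.40°
∠G(j73) = 90.00° − 70.40° = 19.60°

20 deg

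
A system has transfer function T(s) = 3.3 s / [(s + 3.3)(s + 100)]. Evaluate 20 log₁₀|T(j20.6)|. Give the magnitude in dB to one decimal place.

-29.9 dB

|j20.6| = 20.6
|j20.6 + 3.3| = √(20.6² + 3.3²) = 20.86
|j20.6 + 100| = √(20.6² + 100²) = 102.1
|T(j20.6)| = 3.3 × 20.6 / (20.86 × 102.1) = 0.031914
20 log₁₀(0.031914) = -29.92 dB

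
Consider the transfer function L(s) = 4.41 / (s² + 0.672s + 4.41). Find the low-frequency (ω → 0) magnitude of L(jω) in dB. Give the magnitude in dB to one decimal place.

0.0 dB

L(0) = 4.41 / 4.41 = 1
20 log₁₀(1) = 0.00 dB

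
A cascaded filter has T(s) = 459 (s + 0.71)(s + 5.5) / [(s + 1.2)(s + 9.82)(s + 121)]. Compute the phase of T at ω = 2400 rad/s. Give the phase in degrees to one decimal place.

-87.0°

∠(j2400 + 0.71) = arctan(2400/0.71) = 89.98°
∠(j2400 + 5.5) = arctan(2400/5.5) = 89.87°
∠(j2400 + 1.2) = arctan(2400/1.2) = 89.97°
∠(j2400 + 9.82) = arctan(2400/9.82) = 89.77°
∠(j2400 + 121) = arctan(2400/121) = 87.11°
∠T(j2400) = 89.98° + 89.87° − (89.97° + 89.77° + 87.11°) = -87.00°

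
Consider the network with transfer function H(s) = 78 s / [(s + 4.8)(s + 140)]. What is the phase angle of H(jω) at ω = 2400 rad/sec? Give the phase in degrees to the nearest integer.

-87 deg

∠(j2400) = 90.00°
∠(j2400 + 4.8) = arctan(2400/4.8) = 89.89°
∠(j2400 + 140) = arctan(2400/140) = 86.66°
∠H(j2400) = 90.00° − (89.89° + 86.66°) = -86.55°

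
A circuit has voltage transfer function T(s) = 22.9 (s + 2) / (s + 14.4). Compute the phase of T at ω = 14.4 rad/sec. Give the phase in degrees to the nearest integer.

∠(j14.4 + 2) = arctan(14.4/2) = 82.09°
∠(j14.4 + 14.4) = arctan(14.4/14.4) = 45.00°
∠T(j14.4) = 82.09° − 45.00° = 37.09°

37°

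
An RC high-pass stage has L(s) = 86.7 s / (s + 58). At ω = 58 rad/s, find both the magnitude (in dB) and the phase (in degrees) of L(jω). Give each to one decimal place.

|L| = 35.8 dB, ∠L = 45.0°

|j58| = 58
|j58 + 58| = √(58² + 58²) = 82.02
|L(j58)| = 86.7 × 58 / 82.02 = 61.306
20 log₁₀(61.306) = 35.75 dB
∠(j58) = 90.00°
∠(j58 + 58) = arctan(58/58) = 45.00°
∠L(j58) = 90.00° − 45.00° = 45.00°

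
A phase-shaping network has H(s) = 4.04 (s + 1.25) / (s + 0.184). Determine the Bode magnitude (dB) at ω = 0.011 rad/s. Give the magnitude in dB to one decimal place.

28.8 dB

|j0.011 + 1.25| = √(0.011² + 1.25²) = 1.25
|j0.011 + 0.184| = √(0.011² + 0.184²) = 0.1843
|H(j0.011)| = 4.04 × 1.25 / 0.1843 = 27.398
20 log₁₀(27.398) = 28.75 dB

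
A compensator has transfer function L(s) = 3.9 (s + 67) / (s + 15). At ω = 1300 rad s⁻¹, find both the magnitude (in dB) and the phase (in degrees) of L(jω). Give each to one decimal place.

|j1300 + 67| = √(1300² + 67²) = 1302
|j1300 + 15| = √(1300² + 15²) = 1300
|L(j1300)| = 3.9 × 1302 / 1300 = 3.9049
20 log₁₀(3.9049) = 11.83 dB
∠(j1300 + 67) = arctan(1300/67) = 87.05°
∠(j1300 + 15) = arctan(1300/15) = 89.34°
∠L(j1300) = 87.05° − 89.34° = -2.29°

|L| = 11.8 dB, ∠L = -2.3°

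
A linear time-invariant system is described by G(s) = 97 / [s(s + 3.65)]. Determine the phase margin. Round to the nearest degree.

21 deg

Gain crossover: |G(jω)| = 1 at ω ≈ 9.52 rad s⁻¹.
∠G(j9.52) = −90° − arctan(9.52/3.65) ≈ -159.02°
PM = 180° + (-159.02°) = 20.98°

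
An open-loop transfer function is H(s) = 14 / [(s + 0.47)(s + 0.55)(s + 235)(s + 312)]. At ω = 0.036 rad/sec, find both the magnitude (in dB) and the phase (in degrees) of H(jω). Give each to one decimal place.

|H| = -62.7 dB, ∠H = -8.1 deg

|j0.036 + 0.47| = √(0.036² + 0.47²) = 0.4714
|j0.036 + 0.55| = √(0.036² + 0.55²) = 0.5512
|j0.036 + 235| = √(0.036² + 235²) = 235
|j0.036 + 312| = √(0.036² + 312²) = 312
|H(j0.036)| = 14 / (0.4714 × 0.5512 × 235 × 312) = 0.00073493
20 log₁₀(0.00073493) = -62.68 dB
∠(j0.036 + 0.47) = arctan(0.036/0.47) = 4.38°
∠(j0.036 + 0.55) = arctan(0.036/0.55) = 3.74°
∠(j0.036 + 235) = arctan(0.036/235) = 0.01°
∠(j0.036 + 312) = arctan(0.036/312) = 0.01°
∠H(j0.036) = − (4.38° + 3.74° + 0.01° + 0.01°) = -8.14°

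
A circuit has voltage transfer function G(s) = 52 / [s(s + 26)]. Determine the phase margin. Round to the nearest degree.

Gain crossover: |G(jω)| = 1 at ω ≈ 1.99 rad/sec.
∠G(j1.99) = −90° − arctan(1.99/26) ≈ -94.39°
PM = 180° + (-94.39°) = 85.61°

86°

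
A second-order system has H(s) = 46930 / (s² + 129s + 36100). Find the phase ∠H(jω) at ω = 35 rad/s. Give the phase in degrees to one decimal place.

∠[(j35)² + 129(j35) + 36100] = ∠[34875 + j4515] = 7.38°
∠H(j35) = −7.38° = -7.38°

-7.4°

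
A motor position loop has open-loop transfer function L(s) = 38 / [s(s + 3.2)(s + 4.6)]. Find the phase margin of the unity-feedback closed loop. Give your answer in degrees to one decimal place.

34.4 deg

Gain crossover: |L(jω)| = 1 at ω ≈ 2.01 rad/s.
∠L(j2.01) = −90° − arctan(2.01/3.2) − arctan(2.01/4.6) ≈ -145.63°
PM = 180° + (-145.63°) = 34.37°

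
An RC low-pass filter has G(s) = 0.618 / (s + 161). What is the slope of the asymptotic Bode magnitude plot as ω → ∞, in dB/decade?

With 0 zeros and 1 pole, the high-frequency asymptotic slope is 20 × (0 − 1) = -20 dB/decade.

-20 dB/decade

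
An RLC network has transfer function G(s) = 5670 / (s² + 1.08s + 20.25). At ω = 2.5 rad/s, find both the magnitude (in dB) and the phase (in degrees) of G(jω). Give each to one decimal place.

|(j2.5)² + 1.08(j2.5) + 20.25| = |14 + j2.7| = 14.26
|G(j2.5)| = 5670 / 14.26 = 397.67
20 log₁₀(397.67) = 51.99 dB
∠[(j2.5)² + 1.08(j2.5) + 20.25] = ∠[14 + j2.7] = 10.92°
∠G(j2.5) = −10.92° = -10.92°

|G| = 52.0 dB, ∠G = -10.9°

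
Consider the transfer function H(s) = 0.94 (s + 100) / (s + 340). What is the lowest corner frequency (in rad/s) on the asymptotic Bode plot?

Break frequencies occur at each pole and zero magnitude: 100 rad/s, 340 rad/s.
The lowest is 100 rad/s.

100 rad/s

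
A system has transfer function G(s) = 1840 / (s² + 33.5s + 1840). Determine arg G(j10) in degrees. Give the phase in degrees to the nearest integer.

-11 deg

∠[(j10)² + 33.5(j10) + 1840] = ∠[1740 + j335] = 10.90°
∠G(j10) = −10.90° = -10.90°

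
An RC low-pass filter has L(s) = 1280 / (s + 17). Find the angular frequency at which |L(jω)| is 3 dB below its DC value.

17 rad/s

For a single-pole low-pass, the −3 dB point is at the pole: ω = 17 rad/s.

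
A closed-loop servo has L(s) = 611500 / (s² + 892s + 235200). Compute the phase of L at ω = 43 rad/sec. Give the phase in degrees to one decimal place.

-9.3 deg

∠[(j43)² + 892(j43) + 235200] = ∠[2.3335e+05 + j38356] = 9.33°
∠L(j43) = −9.33° = -9.33°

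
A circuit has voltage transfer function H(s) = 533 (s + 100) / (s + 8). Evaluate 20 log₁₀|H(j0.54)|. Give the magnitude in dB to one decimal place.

|j0.54 + 100| = √(0.54² + 100²) = 100
|j0.54 + 8| = √(0.54² + 8²) = 8.018
|H(j0.54)| = 533 × 100 / 8.018 = 6647.5
20 log₁₀(6647.5) = 76.45 dB

76.5 dB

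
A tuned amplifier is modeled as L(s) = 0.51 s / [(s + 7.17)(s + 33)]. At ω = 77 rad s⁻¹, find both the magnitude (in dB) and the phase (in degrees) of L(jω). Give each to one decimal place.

|j77| = 77
|j77 + 7.17| = √(77² + 7.17²) = 77.33
|j77 + 33| = √(77² + 33²) = 83.77
|L(j77)| = 0.51 × 77 / (77.33 × 83.77) = 0.0060616
20 log₁₀(0.0060616) = -44.35 dB
∠(j77) = 90.00°
∠(j77 + 7.17) = arctan(77/7.17) = 84.68°
∠(j77 + 33) = arctan(77/33) = 66.80°
∠L(j77) = 90.00° − (84.68° + 66.80°) = -61.48°

|L| = -44.3 dB, ∠L = -61.5°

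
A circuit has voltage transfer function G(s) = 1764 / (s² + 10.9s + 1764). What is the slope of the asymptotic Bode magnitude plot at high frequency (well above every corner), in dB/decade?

With 0 zeros and 2 poles, the high-frequency asymptotic slope is 20 × (0 − 2) = -40 dB/decade.

-40 dB/decade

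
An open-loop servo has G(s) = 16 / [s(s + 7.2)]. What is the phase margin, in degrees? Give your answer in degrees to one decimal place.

Gain crossover: |G(jω)| = 1 at ω ≈ 2.13 rad/s.
∠G(j2.13) = −90° − arctan(2.13/7.2) ≈ -106.49°
PM = 180° + (-106.49°) = 73.51°

73.5°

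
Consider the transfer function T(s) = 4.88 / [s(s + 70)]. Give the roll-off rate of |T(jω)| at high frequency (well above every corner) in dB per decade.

With 0 zeros and 2 poles, the high-frequency asymptotic slope is 20 × (0 − 2) = -40 dB/decade.

-40 dB/decade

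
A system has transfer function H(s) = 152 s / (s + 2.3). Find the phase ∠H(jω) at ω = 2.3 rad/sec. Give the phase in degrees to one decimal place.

∠(j2.3) = 90.00°
∠(j2.3 + 2.3) = arctan(2.3/2.3) = 45.00°
∠H(j2.3) = 90.00° − 45.00° = 45.00°

45.0°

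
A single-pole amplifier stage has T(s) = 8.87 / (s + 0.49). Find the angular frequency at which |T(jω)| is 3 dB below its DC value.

0.49 rad s⁻¹

For a single-pole low-pass, the −3 dB point is at the pole: ω = 0.49 rad s⁻¹.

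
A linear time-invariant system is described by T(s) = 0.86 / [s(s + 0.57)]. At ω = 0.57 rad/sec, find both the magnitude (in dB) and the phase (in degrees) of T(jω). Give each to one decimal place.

|j0.57 + 0.57| = √(0.57² + 0.57²) = 0.8061
|j0.57| = 0.57
|T(j0.57)| = 0.86 / (0.8061 × 0.57) = 1.8717
20 log₁₀(1.8717) = 5.44 dB
∠(j0.57 + 0.57) = arctan(0.57/0.57) = 45.00°
∠(j0.57) = 90.00°
∠T(j0.57) = − (45.00° + 90.00°) = -135.00°

|T| = 5.4 dB, ∠T = -135.0°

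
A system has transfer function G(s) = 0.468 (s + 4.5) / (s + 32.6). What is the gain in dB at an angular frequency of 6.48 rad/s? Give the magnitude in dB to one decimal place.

-19.1 dB

|j6.48 + 4.5| = √(6.48² + 4.5²) = 7.889
|j6.48 + 32.6| = √(6.48² + 32.6²) = 33.24
|G(j6.48)| = 0.468 × 7.889 / 33.24 = 0.11108
20 log₁₀(0.11108) = -19.09 dB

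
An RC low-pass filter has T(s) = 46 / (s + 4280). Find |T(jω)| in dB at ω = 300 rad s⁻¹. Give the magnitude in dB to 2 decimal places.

-39.40 dB

|j300 + 4280| = √(300² + 4280²) = 4291
|T(j300)| = 46 / 4291 = 0.010721
20 log₁₀(0.010721) = -39.395 dB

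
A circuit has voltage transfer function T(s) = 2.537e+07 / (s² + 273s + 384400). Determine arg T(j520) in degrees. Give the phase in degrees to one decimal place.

-51.2°

∠[(j520)² + 273(j520) + 384400] = ∠[1.14e+05 + j1.4196e+05] = 51.23°
∠T(j520) = −51.23° = -51.23°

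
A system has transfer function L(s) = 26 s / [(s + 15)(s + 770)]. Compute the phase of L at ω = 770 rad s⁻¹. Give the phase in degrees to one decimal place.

-43.9°

∠(j770) = 90.00°
∠(j770 + 15) = arctan(770/15) = 88.88°
∠(j770 + 770) = arctan(770/770) = 45.00°
∠L(j770) = 90.00° − (88.88° + 45.00°) = -43.88°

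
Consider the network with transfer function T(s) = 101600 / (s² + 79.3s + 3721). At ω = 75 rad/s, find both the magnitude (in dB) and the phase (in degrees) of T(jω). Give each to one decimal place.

|T| = 24.2 dB, ∠T = -107.8°

|(j75)² + 79.3(j75) + 3721| = |-1904 + j5947.5| = 6245
|T(j75)| = 101600 / 6245 = 16.269
20 log₁₀(16.269) = 24.23 dB
∠[(j75)² + 79.3(j75) + 3721] = ∠[-1904 + j5947.5] = 107.75°
∠T(j75) = −107.75° = -107.75°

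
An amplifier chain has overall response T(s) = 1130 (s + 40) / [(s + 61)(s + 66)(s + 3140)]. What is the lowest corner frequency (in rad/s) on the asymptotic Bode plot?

Break frequencies occur at each pole and zero magnitude: 40 rad/s, 61 rad/s, 66 rad/s, 3140 rad/s.
The lowest is 40 rad/s.

40 rad/s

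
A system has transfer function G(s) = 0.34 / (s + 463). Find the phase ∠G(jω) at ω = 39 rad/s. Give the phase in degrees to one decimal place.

∠(j39 + 463) = arctan(39/463) = 4.81°
∠G(j39) = −4.81° = -4.81°

-4.8 deg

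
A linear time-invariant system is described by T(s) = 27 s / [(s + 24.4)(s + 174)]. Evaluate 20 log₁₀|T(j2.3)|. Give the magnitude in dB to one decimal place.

|j2.3| = 2.3
|j2.3 + 24.4| = √(2.3² + 24.4²) = 24.51
|j2.3 + 174| = √(2.3² + 174²) = 174
|T(j2.3)| = 27 × 2.3 / (24.51 × 174) = 0.014561
20 log₁₀(0.014561) = -36.74 dB

-36.7 dB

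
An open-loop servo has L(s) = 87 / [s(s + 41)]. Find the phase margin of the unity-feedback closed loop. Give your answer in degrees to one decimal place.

Gain crossover: |L(jω)| = 1 at ω ≈ 2.12 rad s⁻¹.
∠L(j2.12) = −90° − arctan(2.12/41) ≈ -92.96°
PM = 180° + (-92.96°) = 87.04°

87.0 deg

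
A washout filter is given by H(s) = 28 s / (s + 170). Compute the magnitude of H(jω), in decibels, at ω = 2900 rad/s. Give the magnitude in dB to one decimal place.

|j2900| = 2900
|j2900 + 170| = √(2900² + 170²) = 2905
|H(j2900)| = 28 × 2900 / 2905 = 27.952
20 log₁₀(27.952) = 28.93 dB

28.9 dB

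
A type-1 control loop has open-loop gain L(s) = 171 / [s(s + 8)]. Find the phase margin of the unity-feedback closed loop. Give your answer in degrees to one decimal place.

33.9°

Gain crossover: |L(jω)| = 1 at ω ≈ 11.9 rad/s.
∠L(j11.9) = −90° − arctan(11.9/8) ≈ -146.12°
PM = 180° + (-146.12°) = 33.88°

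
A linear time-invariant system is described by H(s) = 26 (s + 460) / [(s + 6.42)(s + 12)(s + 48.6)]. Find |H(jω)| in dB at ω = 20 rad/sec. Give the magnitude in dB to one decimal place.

-6.7 dB

|j20 + 460| = √(20² + 460²) = 460.4
|j20 + 6.42| = √(20² + 6.42²) = 21.01
|j20 + 12| = √(20² + 12²) = 23.32
|j20 + 48.6| = √(20² + 48.6²) = 52.55
|H(j20)| = 26 × 460.4 / (21.01 × 23.32 × 52.55) = 0.46495
20 log₁₀(0.46495) = -6.65 dB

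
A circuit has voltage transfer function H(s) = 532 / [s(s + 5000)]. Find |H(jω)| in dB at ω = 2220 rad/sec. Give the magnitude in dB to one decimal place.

-87.2 dB

|j2220 + 5000| = √(2220² + 5000²) = 5471
|j2220| = 2220
|H(j2220)| = 532 / (5471 × 2220) = 4.3804e-05
20 log₁₀(4.3804e-05) = -87.17 dB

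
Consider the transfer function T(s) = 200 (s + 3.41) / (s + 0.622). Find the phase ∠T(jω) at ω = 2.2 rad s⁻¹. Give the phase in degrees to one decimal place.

-41.4°

∠(j2.2 + 3.41) = arctan(2.2/3.41) = 32.83°
∠(j2.2 + 0.622) = arctan(2.2/0.622) = 74.21°
∠T(j2.2) = 32.83° − 74.21° = -41.38°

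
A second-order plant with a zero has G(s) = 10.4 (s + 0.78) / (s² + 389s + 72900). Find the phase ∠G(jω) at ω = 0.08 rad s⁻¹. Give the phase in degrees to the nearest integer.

6 deg

∠(j0.08 + 0.78) = arctan(0.08/0.78) = 5.86°
∠[(j0.08)² + 389(j0.08) + 72900] = ∠[72900 + j31.12] = 0.02°
∠G(j0.08) = 5.86° − 0.02° = 5.83°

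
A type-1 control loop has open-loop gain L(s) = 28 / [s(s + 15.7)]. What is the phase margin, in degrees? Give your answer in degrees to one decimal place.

Gain crossover: |L(jω)| = 1 at ω ≈ 1.77 rad/sec.
∠L(j1.77) = −90° − arctan(1.77/15.7) ≈ -96.44°
PM = 180° + (-96.44°) = 83.56°

83.6°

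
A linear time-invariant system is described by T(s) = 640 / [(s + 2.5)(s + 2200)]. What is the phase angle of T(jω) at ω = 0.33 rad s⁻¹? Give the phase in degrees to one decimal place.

∠(j0.33 + 2.5) = arctan(0.33/2.5) = 7.52°
∠(j0.33 + 2200) = arctan(0.33/2200) = 0.01°
∠T(j0.33) = − (7.52° + 0.01°) = -7.53°

-7.5 deg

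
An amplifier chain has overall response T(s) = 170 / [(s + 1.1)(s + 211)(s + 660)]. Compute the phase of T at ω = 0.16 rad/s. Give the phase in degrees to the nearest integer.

∠(j0.16 + 1.1) = arctan(0.16/1.1) = 8.28°
∠(j0.16 + 211) = arctan(0.16/211) = 0.04°
∠(j0.16 + 660) = arctan(0.16/660) = 0.01°
∠T(j0.16) = − (8.28° + 0.04° + 0.01°) = -8.33°

-8°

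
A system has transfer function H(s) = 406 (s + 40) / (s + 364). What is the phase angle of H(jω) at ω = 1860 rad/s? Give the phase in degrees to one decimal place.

9.8 deg

∠(j1860 + 40) = arctan(1860/40) = 88.77°
∠(j1860 + 364) = arctan(1860/364) = 78.93°
∠H(j1860) = 88.77° − 78.93° = 9.84°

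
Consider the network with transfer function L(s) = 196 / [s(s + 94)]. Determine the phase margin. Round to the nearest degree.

Gain crossover: |L(jω)| = 1 at ω ≈ 2.08 rad s⁻¹.
∠L(j2.08) = −90° − arctan(2.08/94) ≈ -91.27°
PM = 180° + (-91.27°) = 88.73°

89°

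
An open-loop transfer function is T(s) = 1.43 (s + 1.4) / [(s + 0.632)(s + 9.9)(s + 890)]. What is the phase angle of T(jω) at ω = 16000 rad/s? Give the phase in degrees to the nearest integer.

-177 deg

∠(j16000 + 1.4) = arctan(16000/1.4) = 89.99°
∠(j16000 + 0.632) = arctan(16000/0.632) = 90.00°
∠(j16000 + 9.9) = arctan(16000/9.9) = 89.96°
∠(j16000 + 890) = arctan(16000/890) = 86.82°
∠T(j16000) = 89.99° − (90.00° + 89.96° + 86.82°) = -176.78°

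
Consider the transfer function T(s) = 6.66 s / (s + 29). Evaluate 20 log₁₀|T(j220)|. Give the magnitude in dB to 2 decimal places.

16.39 dB

|j220| = 220
|j220 + 29| = √(220² + 29²) = 221.9
|T(j220)| = 6.66 × 220 / 221.9 = 6.6029
20 log₁₀(6.6029) = 16.395 dB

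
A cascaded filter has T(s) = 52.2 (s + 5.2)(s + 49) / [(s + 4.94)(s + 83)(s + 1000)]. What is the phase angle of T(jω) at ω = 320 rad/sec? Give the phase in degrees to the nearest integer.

∠(j320 + 5.2) = arctan(320/5.2) = 89.07°
∠(j320 + 49) = arctan(320/49) = 81.29°
∠(j320 + 4.94) = arctan(320/4.94) = 89.12°
∠(j320 + 83) = arctan(320/83) = 75.46°
∠(j320 + 1000) = arctan(320/1000) = 17.74°
∠T(j320) = 89.07° + 81.29° − (89.12° + 75.46° + 17.74°) = -11.96°

-12°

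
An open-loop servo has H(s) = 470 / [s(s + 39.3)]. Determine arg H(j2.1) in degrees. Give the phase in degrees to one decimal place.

-93.1°

∠(j2.1 + 39.3) = arctan(2.1/39.3) = 3.06°
∠(j2.1) = 90.00°
∠H(j2.1) = − (3.06° + 90.00°) = -93.06°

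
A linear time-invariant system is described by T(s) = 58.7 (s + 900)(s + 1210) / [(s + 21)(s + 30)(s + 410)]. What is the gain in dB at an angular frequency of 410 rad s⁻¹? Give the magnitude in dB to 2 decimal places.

|j410 + 900| = √(410² + 900²) = 989
|j410 + 1210| = √(410² + 1210²) = 1278
|j410 + 21| = √(410² + 21²) = 410.5
|j410 + 30| = √(410² + 30²) = 411.1
|j410 + 410| = √(410² + 410²) = 579.8
|T(j410)| = 58.7 × 989 × 1278 / (410.5 × 411.1 × 579.8) = 0.75792
20 log₁₀(0.75792) = -2.408 dB

-2.41 dB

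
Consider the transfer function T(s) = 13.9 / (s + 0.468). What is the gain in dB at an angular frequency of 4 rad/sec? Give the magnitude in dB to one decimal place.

|j4 + 0.468| = √(4² + 0.468²) = 4.027
|T(j4)| = 13.9 / 4.027 = 3.4515
20 log₁₀(3.4515) = 10.76 dB

10.8 dB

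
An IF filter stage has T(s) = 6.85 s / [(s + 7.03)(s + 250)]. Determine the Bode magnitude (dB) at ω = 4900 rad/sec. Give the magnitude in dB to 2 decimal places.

|j4900| = 4900
|j4900 + 7.03| = √(4900² + 7.03²) = 4900
|j4900 + 250| = √(4900² + 250²) = 4906
|T(j4900)| = 6.85 × 4900 / (4900 × 4906) = 0.0013961
20 log₁₀(0.0013961) = -57.101 dB

-57.10 dB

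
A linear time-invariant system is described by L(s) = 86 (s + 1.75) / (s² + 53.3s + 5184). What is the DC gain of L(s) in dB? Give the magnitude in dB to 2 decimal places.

L(0) = 86 × 1.75 / 5184 = 0.029032
20 log₁₀(0.029032) = -30.743 dB

-30.74 dB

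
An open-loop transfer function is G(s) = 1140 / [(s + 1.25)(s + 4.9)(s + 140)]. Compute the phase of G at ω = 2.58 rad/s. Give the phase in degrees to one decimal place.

∠(j2.58 + 1.25) = arctan(2.58/1.25) = 64.15°
∠(j2.58 + 4.9) = arctan(2.58/4.9) = 27.77°
∠(j2.58 + 140) = arctan(2.58/140) = 1.06°
∠G(j2.58) = − (64.15° + 27.77° + 1.06°) = -92.97°

-93.0 deg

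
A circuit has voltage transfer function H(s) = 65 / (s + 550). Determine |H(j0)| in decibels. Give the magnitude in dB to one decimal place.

-18.5 dB

H(0) = 65 / 550 = 0.11818
20 log₁₀(0.11818) = -18.55 dB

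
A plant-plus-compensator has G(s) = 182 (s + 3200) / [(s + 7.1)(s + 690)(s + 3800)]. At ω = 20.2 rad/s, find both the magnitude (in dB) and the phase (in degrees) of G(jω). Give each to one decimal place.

|G| = -39.7 dB, ∠G = -72.3°

|j20.2 + 3200| = √(20.2² + 3200²) = 3200
|j20.2 + 7.1| = √(20.2² + 7.1²) = 21.41
|j20.2 + 690| = √(20.2² + 690²) = 690.3
|j20.2 + 3800| = √(20.2² + 3800²) = 3800
|G(j20.2)| = 182 × 3200 / (21.41 × 690.3 × 3800) = 0.01037
20 log₁₀(0.01037) = -39.68 dB
∠(j20.2 + 3200) = arctan(20.2/3200) = 0.36°
∠(j20.2 + 7.1) = arctan(20.2/7.1) = 70.63°
∠(j20.2 + 690) = arctan(20.2/690) = 1.68°
∠(j20.2 + 3800) = arctan(20.2/3800) = 0.30°
∠G(j20.2) = 0.36° − (70.63° + 1.68° + 0.30°) = -72.25°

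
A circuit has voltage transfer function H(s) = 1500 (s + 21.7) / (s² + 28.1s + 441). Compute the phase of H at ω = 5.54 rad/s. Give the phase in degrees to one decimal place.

-6.5°

∠(j5.54 + 21.7) = arctan(5.54/21.7) = 14.32°
∠[(j5.54)² + 28.1(j5.54) + 441] = ∠[410.31 + j155.67] = 20.78°
∠H(j5.54) = 14.32° − 20.78° = -6.46°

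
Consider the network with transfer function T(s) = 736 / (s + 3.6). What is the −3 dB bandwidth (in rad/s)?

For a single-pole low-pass, the −3 dB point is at the pole: ω = 3.6 rad/s.

3.6 rad/s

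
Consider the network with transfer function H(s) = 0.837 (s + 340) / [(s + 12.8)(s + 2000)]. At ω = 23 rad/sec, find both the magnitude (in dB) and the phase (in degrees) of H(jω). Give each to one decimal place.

|j23 + 340| = √(23² + 340²) = 340.8
|j23 + 12.8| = √(23² + 12.8²) = 26.32
|j23 + 2000| = √(23² + 2000²) = 2000
|H(j23)| = 0.837 × 340.8 / (26.32 × 2000) = 0.0054178
20 log₁₀(0.0054178) = -45.32 dB
∠(j23 + 340) = arctan(23/340) = 3.87°
∠(j23 + 12.8) = arctan(23/12.8) = 60.90°
∠(j23 + 2000) = arctan(23/2000) = 0.66°
∠H(j23) = 3.87° − (60.90° + 0.66°) = -57.69°

|H| = -45.3 dB, ∠H = -57.7°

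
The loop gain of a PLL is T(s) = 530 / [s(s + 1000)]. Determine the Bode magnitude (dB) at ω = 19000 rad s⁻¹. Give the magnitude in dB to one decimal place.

|j19000 + 1000| = √(19000² + 1000²) = 1.903e+04
|j19000| = 1.9e+04
|T(j19000)| = 530 / (1.903e+04 × 1.9e+04) = 1.4661e-06
20 log₁₀(1.4661e-06) = -116.68 dB

-116.7 dB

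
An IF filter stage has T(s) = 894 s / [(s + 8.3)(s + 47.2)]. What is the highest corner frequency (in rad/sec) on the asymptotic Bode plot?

Break frequencies occur at each pole and zero magnitude: 8.3 rad/sec, 47.2 rad/sec.
The highest is 47.2 rad/sec.

47.2 rad/sec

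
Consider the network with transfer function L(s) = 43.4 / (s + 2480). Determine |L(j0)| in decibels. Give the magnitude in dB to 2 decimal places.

-35.14 dB

L(0) = 43.4 / 2480 = 0.0175
20 log₁₀(0.0175) = -35.139 dB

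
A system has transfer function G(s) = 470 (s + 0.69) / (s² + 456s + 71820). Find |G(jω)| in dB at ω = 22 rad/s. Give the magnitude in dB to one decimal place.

|j22 + 0.69| = √(22² + 0.69²) = 22.01
|(j22)² + 456(j22) + 71820| = |71336 + j10032| = 7.204e+04
|G(j22)| = 470 × 22.01 / 7.204e+04 = 0.14361
20 log₁₀(0.14361) = -16.86 dB

-16.9 dB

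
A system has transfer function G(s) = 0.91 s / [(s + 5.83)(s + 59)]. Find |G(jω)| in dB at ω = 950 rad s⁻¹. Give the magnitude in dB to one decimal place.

|j950| = 950
|j950 + 5.83| = √(950² + 5.83²) = 950
|j950 + 59| = √(950² + 59²) = 951.8
|G(j950)| = 0.91 × 950 / (950 × 951.8) = 0.00095603
20 log₁₀(0.00095603) = -60.39 dB

-60.4 dB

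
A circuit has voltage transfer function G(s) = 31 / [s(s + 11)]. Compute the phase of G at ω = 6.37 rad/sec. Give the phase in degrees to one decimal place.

-120.1 deg

∠(j6.37 + 11) = arctan(6.37/11) = 30.07°
∠(j6.37) = 90.00°
∠G(j6.37) = − (30.07° + 90.00°) = -120.07°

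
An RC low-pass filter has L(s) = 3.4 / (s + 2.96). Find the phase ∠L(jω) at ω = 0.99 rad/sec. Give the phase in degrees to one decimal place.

∠(j0.99 + 2.96) = arctan(0.99/2.96) = 18.49°
∠L(j0.99) = −18.49° = -18.49°

-18.5°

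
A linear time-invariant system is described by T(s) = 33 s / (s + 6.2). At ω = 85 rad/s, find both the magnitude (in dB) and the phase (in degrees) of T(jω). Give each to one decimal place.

|T| = 30.3 dB, ∠T = 4.2°

|j85| = 85
|j85 + 6.2| = √(85² + 6.2²) = 85.23
|T(j85)| = 33 × 85 / 85.23 = 32.913
20 log₁₀(32.913) = 30.35 dB
∠(j85) = 90.00°
∠(j85 + 6.2) = arctan(85/6.2) = 85.83°
∠T(j85) = 90.00° − 85.83° = 4.17°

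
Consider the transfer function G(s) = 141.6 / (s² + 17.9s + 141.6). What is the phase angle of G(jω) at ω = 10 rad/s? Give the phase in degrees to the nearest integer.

-77°

∠[(j10)² + 17.9(j10) + 141.6] = ∠[41.6 + j179] = 76.92°
∠G(j10) = −76.92° = -76.92°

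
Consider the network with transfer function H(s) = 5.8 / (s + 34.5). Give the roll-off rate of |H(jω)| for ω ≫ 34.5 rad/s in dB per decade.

With 0 zeros and 1 pole, the high-frequency asymptotic slope is 20 × (0 − 1) = -20 dB/decade.

-20 dB/decade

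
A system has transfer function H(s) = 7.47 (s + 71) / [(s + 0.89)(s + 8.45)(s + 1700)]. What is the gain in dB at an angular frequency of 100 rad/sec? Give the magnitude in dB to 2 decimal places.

-85.42 dB

|j100 + 71| = √(100² + 71²) = 122.6
|j100 + 0.89| = √(100² + 0.89²) = 100
|j100 + 8.45| = √(100² + 8.45²) = 100.4
|j100 + 1700| = √(100² + 1700²) = 1703
|H(j100)| = 7.47 × 122.6 / (100 × 100.4 × 1703) = 5.3604e-05
20 log₁₀(5.3604e-05) = -85.416 dB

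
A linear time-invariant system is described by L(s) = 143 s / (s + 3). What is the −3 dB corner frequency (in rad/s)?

For a single-pole high-pass, the −3 dB point is at the pole: ω = 3 rad/s.

3 rad/s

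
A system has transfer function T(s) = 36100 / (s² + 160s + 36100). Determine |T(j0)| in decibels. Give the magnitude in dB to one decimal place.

T(0) = 36100 / 36100 = 1
20 log₁₀(1) = 0.00 dB

0.0 dB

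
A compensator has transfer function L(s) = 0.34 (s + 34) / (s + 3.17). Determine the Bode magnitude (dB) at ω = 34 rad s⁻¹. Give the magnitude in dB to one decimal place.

|j34 + 34| = √(34² + 34²) = 48.08
|j34 + 3.17| = √(34² + 3.17²) = 34.15
|L(j34)| = 0.34 × 48.08 / 34.15 = 0.47876
20 log₁₀(0.47876) = -6.40 dB

-6.4 dB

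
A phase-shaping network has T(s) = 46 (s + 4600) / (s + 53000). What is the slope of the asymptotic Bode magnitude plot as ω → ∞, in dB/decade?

0 dB/decade

With 1 zero and 1 pole, the high-frequency asymptotic slope is 20 × (1 − 1) = 0 dB/decade.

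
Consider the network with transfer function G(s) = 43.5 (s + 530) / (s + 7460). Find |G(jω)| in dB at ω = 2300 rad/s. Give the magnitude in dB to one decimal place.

22.4 dB

|j2300 + 530| = √(2300² + 530²) = 2360
|j2300 + 7460| = √(2300² + 7460²) = 7807
|G(j2300)| = 43.5 × 2360 / 7807 = 13.152
20 log₁₀(13.152) = 22.38 dB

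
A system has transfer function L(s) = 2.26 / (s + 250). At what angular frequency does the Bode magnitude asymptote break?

The single real pole at s = −250 gives a corner at ω = 250 rad/s.

250 rad/s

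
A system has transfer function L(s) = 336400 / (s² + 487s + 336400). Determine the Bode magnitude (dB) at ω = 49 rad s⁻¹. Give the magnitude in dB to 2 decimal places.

|(j49)² + 487(j49) + 336400| = |3.34e+05 + j23863| = 3.349e+05
|L(j49)| = 336400 / 3.349e+05 = 1.0046
20 log₁₀(1.0046) = 0.040 dB

0.04 dB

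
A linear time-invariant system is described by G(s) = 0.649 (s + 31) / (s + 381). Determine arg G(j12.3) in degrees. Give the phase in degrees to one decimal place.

19.8°

∠(j12.3 + 31) = arctan(12.3/31) = 21.64°
∠(j12.3 + 381) = arctan(12.3/381) = 1.85°
∠G(j12.3) = 21.64° − 1.85° = 19.79°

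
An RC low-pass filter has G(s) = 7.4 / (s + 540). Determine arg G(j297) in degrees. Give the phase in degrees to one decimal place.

∠(j297 + 540) = arctan(297/540) = 28.81°
∠G(j297) = −28.81° = -28.81°

-28.8°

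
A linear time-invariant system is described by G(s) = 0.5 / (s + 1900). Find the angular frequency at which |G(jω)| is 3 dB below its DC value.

For a single-pole low-pass, the −3 dB point is at the pole: ω = 1900 rad/s.

1900 rad/s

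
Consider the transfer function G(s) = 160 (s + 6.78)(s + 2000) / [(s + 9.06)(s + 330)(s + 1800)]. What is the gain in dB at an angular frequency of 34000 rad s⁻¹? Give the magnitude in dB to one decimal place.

-46.5 dB

|j34000 + 6.78| = √(34000² + 6.78²) = 3.4e+04
|j34000 + 2000| = √(34000² + 2000²) = 3.406e+04
|j34000 + 9.06| = √(34000² + 9.06²) = 3.4e+04
|j34000 + 330| = √(34000² + 330²) = 3.4e+04
|j34000 + 1800| = √(34000² + 1800²) = 3.405e+04
|G(j34000)| = 160 × 3.4e+04 × 3.406e+04 / (3.4e+04 × 3.4e+04 × 3.405e+04) = 0.0047072
20 log₁₀(0.0047072) = -46.54 dB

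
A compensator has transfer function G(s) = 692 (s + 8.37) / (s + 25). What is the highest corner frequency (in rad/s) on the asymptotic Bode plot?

Break frequencies occur at each pole and zero magnitude: 8.37 rad/s, 25 rad/s.
The highest is 25 rad/s.

25 rad/s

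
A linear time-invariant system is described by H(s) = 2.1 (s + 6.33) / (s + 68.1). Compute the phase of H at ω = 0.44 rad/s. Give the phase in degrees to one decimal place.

3.6°

∠(j0.44 + 6.33) = arctan(0.44/6.33) = 3.98°
∠(j0.44 + 68.1) = arctan(0.44/68.1) = 0.37°
∠H(j0.44) = 3.98° − 0.37° = 3.61°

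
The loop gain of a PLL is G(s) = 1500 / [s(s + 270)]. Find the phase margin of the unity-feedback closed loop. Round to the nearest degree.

Gain crossover: |G(jω)| = 1 at ω ≈ 5.55 rad s⁻¹.
∠G(j5.55) = −90° − arctan(5.55/270) ≈ -91.18°
PM = 180° + (-91.18°) = 88.82°

89°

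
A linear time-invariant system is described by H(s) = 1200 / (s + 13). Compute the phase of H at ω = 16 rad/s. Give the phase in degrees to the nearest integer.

∠(j16 + 13) = arctan(16/13) = 50.91°
∠H(j16) = −50.91° = -50.91°

-51 deg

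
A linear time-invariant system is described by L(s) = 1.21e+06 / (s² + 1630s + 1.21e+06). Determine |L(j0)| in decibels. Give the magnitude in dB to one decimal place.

L(0) = 1.21e+06 / 1.21e+06 = 1
20 log₁₀(1) = 0.00 dB

0.0 dB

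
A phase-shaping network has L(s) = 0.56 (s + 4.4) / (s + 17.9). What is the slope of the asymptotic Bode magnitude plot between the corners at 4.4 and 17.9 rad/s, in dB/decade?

20 dB/decade

In this band the factors already past their corner are: zero at 4.4; net slope = 20 dB/decade.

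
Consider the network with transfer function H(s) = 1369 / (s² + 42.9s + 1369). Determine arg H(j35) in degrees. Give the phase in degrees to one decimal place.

∠[(j35)² + 42.9(j35) + 1369] = ∠[144 + j1501.5] = 84.52°
∠H(j35) = −84.52° = -84.52°

-84.5°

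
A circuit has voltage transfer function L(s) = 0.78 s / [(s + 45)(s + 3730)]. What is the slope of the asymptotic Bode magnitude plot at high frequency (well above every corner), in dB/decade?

With 1 zero and 2 poles, the high-frequency asymptotic slope is 20 × (1 − 2) = -20 dB/decade.

-20 dB/decade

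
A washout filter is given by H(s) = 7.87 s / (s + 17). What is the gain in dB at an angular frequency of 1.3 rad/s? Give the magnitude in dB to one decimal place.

-4.4 dB

|j1.3| = 1.3
|j1.3 + 17| = √(1.3² + 17²) = 17.05
|H(j1.3)| = 7.87 × 1.3 / 17.05 = 0.60007
20 log₁₀(0.60007) = -4.44 dB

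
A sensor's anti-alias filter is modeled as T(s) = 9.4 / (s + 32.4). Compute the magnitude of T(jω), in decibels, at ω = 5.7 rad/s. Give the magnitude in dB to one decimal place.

-10.9 dB

|j5.7 + 32.4| = √(5.7² + 32.4²) = 32.9
|T(j5.7)| = 9.4 / 32.9 = 0.28574
20 log₁₀(0.28574) = -10.88 dB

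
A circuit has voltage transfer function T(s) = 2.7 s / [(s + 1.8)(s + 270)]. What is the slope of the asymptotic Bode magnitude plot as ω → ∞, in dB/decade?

-20 dB/decade

With 1 zero and 2 poles, the high-frequency asymptotic slope is 20 × (1 − 2) = -20 dB/decade.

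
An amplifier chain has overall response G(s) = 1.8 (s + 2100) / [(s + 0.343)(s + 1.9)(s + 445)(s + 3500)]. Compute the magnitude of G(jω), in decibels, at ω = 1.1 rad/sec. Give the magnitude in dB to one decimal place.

|j1.1 + 2100| = √(1.1² + 2100²) = 2100
|j1.1 + 0.343| = √(1.1² + 0.343²) = 1.152
|j1.1 + 1.9| = √(1.1² + 1.9²) = 2.195
|j1.1 + 445| = √(1.1² + 445²) = 445
|j1.1 + 3500| = √(1.1² + 3500²) = 3500
|G(j1.1)| = 1.8 × 2100 / (1.152 × 2.195 × 445 × 3500) = 0.00095939
20 log₁₀(0.00095939) = -60.36 dB

-60.4 dB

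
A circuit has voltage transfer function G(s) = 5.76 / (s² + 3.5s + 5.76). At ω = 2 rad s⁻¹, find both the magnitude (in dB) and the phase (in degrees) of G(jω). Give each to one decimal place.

|(j2)² + 3.5(j2) + 5.76| = |1.76 + j7| = 7.218
|G(j2)| = 5.76 / 7.218 = 0.79802
20 log₁₀(0.79802) = -1.96 dB
∠[(j2)² + 3.5(j2) + 5.76] = ∠[1.76 + j7] = 75.89°
∠G(j2) = −75.89° = -75.89°

|G| = -2.0 dB, ∠G = -75.9°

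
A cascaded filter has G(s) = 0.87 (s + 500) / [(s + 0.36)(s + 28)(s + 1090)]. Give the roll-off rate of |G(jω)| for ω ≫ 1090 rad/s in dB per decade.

-40 dB/decade

With 1 zero and 3 poles, the high-frequency asymptotic slope is 20 × (1 − 3) = -40 dB/decade.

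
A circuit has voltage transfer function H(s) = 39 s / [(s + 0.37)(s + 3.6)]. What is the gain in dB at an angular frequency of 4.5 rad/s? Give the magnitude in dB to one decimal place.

16.6 dB

|j4.5| = 4.5
|j4.5 + 0.37| = √(4.5² + 0.37²) = 4.515
|j4.5 + 3.6| = √(4.5² + 3.6²) = 5.763
|H(j4.5)| = 39 × 4.5 / (4.515 × 5.763) = 6.7448
20 log₁₀(6.7448) = 16.58 dB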